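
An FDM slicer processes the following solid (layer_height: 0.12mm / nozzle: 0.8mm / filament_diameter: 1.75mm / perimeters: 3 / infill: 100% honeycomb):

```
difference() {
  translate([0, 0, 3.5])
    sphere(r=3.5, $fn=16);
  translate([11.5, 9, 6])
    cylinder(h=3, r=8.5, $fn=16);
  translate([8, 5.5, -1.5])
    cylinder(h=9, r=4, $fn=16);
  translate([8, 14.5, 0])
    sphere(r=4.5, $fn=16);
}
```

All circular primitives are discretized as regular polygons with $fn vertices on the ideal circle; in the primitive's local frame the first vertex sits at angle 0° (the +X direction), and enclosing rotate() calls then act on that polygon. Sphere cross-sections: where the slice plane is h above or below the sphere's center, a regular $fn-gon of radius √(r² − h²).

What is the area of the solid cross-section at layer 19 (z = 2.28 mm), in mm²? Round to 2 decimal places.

At z = 2.28 mm: the r=3.5 sphere slices to a regular 16-gon of circumradius 3.280 (√(r²−h²) with h=1.22 from center) (area = (16/2)·3.280²·sin(360°/16) = 32.95 mm²); the cylinder at (11.5, 9) is absent (z outside [6, 9]); the r=4 cylinder at (8, 5.5) contributes a regular 16-gon of circumradius 4 (area = (16/2)·4.000²·sin(360°/16) = 48.98 mm²); the r=4.5 sphere at (8, 14.5) slices to a regular 16-gon of circumradius 3.880 (√(r²−h²) with h=2.28 from center) (area = (16/2)·3.880²·sin(360°/16) = 46.08 mm²); After the difference (first − rest): starting from the r=3.5 sphere (32.95 mm²), the r=4 cylinder at (8, 5.5) misses the remaining region (no effect); the r=4.5 sphere at (8, 14.5) misses the remaining region (no effect) — area = 32.95 mm². Overall, the cross-section is a single solid region. Net area = 32.95 mm².

32.95 mm²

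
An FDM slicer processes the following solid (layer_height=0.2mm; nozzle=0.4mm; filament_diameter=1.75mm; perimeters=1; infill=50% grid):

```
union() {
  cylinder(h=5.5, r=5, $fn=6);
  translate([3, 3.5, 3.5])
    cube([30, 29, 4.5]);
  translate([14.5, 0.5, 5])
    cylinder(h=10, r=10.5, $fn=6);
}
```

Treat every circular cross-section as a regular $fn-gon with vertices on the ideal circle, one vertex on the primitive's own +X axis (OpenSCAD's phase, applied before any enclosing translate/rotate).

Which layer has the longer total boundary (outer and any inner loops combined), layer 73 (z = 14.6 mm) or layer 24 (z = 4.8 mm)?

layer 24 (z = 4.8 mm)

Layer 73 (z = 14.6): the cylinder is not intersected at this z (z outside [0, 5.5]); the cube at (3, 3.5) does not reach this height (z outside [3.5, 8]); the r=10.5 cylinder at (14.5, 0.5) contributes a regular 6-gon of circumradius 10.5 (perimeter = 2·6·10.500·sin(180°/6) = 63.00 mm); Combining (union): only the r=10.5 cylinder at (14.5, 0.5) is present, so the union is just that shape — boundary = 63.00 mm. So its perimeter = 63.00 mm. Layer 24 (z = 4.8): the r=5 cylinder contributes a regular 6-gon of circumradius 5 (perimeter = 2·6·5.000·sin(180°/6) = 30.00 mm); the cube at (3, 3.5) is present — its section is the full 30×29 rectangle (perimeter 118.00 mm); the cylinder at (14.5, 0.5) does not reach this height (z outside [5, 15]); Taking the union: the 2 present regions are separate (no shared area or edge), so areas and boundary lengths simply add and each stays a separate island — boundary = 148.00 mm. So its perimeter = 148.00 mm. Layer 24 is larger (148.00 vs 63.00 mm).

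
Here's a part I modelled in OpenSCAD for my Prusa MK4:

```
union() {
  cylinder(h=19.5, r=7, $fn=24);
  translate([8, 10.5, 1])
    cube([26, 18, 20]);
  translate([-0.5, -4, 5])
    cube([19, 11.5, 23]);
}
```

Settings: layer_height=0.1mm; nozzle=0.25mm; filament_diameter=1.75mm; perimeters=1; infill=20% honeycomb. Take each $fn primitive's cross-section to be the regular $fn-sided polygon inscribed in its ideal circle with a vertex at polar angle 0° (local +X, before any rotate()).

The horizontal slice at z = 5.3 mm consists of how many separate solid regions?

2

At z = 5.3 mm: the cylinder: section is a regular 24-gon, circumradius r=7; the cube at (8, 10.5) (footprint 26×18) is included at this height; the 19×11.5 cube at (-0.5, -4) contributes its full rectangle; Merging all regions: the regions partially overlap (shared area 69.76 mm²), so overlapping operands fuse into one piece — 2 connected regions. The result has 2 disconnected regions.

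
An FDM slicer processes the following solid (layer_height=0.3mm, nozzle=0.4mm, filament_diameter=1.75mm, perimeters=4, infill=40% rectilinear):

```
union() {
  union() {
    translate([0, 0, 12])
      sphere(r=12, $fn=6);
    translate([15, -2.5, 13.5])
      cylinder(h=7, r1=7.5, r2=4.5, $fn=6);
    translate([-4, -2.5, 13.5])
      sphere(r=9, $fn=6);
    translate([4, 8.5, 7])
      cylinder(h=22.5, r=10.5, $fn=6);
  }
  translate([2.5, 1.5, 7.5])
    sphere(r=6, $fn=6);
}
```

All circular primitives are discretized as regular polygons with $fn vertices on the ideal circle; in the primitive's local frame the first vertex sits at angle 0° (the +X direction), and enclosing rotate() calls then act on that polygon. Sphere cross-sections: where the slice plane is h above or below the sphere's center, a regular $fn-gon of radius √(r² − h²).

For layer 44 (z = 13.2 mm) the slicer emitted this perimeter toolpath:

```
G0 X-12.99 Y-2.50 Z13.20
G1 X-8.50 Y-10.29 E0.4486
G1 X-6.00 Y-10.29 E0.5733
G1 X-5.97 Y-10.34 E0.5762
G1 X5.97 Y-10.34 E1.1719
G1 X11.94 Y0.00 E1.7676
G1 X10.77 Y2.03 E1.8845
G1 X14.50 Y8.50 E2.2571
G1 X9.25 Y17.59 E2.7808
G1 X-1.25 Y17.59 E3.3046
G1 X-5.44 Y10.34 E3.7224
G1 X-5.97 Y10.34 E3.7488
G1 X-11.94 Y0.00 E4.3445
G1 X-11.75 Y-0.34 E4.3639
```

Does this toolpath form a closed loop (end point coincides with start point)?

no

Start point (G0): (-12.99, -2.50). End point (last G1): the path does not return to the start — open.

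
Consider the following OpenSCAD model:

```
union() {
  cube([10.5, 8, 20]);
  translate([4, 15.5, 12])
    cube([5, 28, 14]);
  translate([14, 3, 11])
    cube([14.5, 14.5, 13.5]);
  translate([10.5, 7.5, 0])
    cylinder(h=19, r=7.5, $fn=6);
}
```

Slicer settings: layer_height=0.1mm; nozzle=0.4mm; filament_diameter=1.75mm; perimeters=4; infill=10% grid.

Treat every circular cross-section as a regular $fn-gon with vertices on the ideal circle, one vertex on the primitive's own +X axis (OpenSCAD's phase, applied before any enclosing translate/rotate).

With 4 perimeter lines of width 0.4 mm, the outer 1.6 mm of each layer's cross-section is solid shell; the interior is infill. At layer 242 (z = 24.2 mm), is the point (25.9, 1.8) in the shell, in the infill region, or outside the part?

outside

At z = 24.2 mm: the cube is absent (z outside [0, 20]); the 5×28 cube at (4, 15.5) contributes its full rectangle; the 14.5×14.5 cube at (14, 3) contributes its full rectangle; the cylinder at (10.5, 7.5) does not reach this height (z outside [0, 19]); Taking the union: the 2 present regions are separate (no shared area or edge), so areas and boundary lengths simply add and each stays a separate island — 2 connected regions. Overall, the cross-section has 2 separate islands. The nearest boundary edge runs (28.50, 3.00)→(14.00, 3.00); distance from the point to it = 1.20 mm. The point is not inside any of the regions above, so it lies outside the cross-section (1.20 mm from the nearest boundary).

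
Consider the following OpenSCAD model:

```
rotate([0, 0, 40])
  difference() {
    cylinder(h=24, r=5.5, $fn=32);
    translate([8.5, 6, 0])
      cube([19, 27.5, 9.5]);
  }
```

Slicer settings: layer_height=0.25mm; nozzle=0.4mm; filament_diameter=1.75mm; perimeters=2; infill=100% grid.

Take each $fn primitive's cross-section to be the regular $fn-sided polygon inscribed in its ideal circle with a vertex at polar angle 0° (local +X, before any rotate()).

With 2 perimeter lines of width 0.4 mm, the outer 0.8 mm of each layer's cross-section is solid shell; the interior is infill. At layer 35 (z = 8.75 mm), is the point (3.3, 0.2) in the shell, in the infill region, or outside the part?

infill

At z = 8.75 mm: the r=5.5 cylinder contributes a regular 32-gon of circumradius 5.5; the cube at (8.5, 6) (footprint 19×27.5) is included at this height; Subtracting the remaining from the first: starting from the r=5.5 cylinder, the 19×27.5 cube at (8.5, 6) misses the remaining region (no effect) — 1 connected region; (whole slice rotated 40° about Z — lengths, areas and connectivity unchanged). Overall, the cross-section is a single solid region. Undo the 40° rotation: the query point maps to (2.657, -1.968) in the un-rotated model frame. The nearest boundary edge runs (4.57, -3.06)→(3.89, -3.89); distance from the point to it = 2.17 mm. The point is inside the cross-section and 2.17 mm from the nearest boundary — more than the 0.8 mm shell width (2 × 0.4), so it's in the infill interior.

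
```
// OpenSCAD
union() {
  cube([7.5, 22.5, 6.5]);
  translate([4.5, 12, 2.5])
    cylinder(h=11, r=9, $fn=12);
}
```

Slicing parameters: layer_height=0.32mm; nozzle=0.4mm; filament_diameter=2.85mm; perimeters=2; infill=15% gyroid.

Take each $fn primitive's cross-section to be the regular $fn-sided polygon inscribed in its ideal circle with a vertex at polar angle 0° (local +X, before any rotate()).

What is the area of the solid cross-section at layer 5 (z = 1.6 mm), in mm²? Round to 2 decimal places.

168.75 mm²

At z = 1.6 mm: the cube is present — its section is the full 7.5×22.5 rectangle (area 168.75 mm²); the cylinder at (4.5, 12) is not intersected at this z (z outside [2.5, 13.5]); Merging all regions: only the 7.5×22.5 cube is present, so the union is just that shape — area = 168.75 mm². Overall, the cross-section is a single solid region. Net area = 168.75 mm².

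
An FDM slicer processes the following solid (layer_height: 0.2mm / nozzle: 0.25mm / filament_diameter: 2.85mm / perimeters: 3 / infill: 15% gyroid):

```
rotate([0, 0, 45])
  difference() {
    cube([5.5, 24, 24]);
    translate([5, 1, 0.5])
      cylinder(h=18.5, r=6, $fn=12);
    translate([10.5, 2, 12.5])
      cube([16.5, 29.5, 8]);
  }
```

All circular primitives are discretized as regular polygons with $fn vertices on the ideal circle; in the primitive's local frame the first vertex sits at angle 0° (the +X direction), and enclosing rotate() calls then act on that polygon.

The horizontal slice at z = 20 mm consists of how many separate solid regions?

1

At z = 20 mm: the 5.5×24 cube contributes its full rectangle; the cylinder at (5, 1) is not intersected at this z (z outside [0.5, 19]); the cube at (10.5, 2) is present — its section is the full 16.5×29.5 rectangle; After the difference (first − rest): starting from the 5.5×24 cube, the 16.5×29.5 cube at (10.5, 2) misses the remaining region (no effect) — 1 connected region; (rotated 45° about Z; rotation is an isometry so areas/perimeters/island counts are preserved). The result has 1 disconnected region.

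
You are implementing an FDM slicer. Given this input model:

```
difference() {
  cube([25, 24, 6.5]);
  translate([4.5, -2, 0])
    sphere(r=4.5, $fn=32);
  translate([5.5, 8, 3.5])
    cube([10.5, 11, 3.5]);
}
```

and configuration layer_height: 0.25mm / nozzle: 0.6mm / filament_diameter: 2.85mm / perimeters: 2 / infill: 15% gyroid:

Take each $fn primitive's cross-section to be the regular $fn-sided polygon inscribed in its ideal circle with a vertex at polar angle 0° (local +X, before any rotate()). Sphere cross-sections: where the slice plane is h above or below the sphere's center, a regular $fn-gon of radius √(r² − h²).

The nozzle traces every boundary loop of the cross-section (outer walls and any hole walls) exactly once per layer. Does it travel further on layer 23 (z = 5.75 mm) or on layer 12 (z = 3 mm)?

Layer 23 (z = 5.75): the 25×24 cube contributes its full rectangle (perimeter 98.00 mm); the sphere at (4.5, -2) does not reach this height (|z−center|=5.750 > r=4.5); the cube at (5.5, 8) is present — its section is the full 10.5×11 rectangle (perimeter 43.00 mm); After the difference (first − rest): starting from the 25×24 cube, the 10.5×11 cube at (5.5, 8) lies wholly inside it (removes its full 115.50 mm² and its 43.00 mm outline becomes a hole wall) — boundary (outer + 1 inner loop) = 141.00 mm. So its perimeter = 141.00 mm. Layer 12 (z = 3): the 25×24 cube contributes its full rectangle (perimeter 98.00 mm); the r=4.5 sphere at (4.5, -2) slices to a regular 32-gon of circumradius 3.354 (√(r²−h²) with h=3 from center) (perimeter = 2·32·3.354·sin(180°/32) = 21.04 mm); the cube at (5.5, 8) does not reach this height (z outside [3.5, 7]); Taking the first minus the rest: starting from the 25×24 cube, the r=4.5 sphere at (4.5, -2) partially overlaps it — only the 5.03 mm² overlap (of its 35.12 mm²) is removed, clipping the outline — boundary = 98.87 mm. So its perimeter = 98.87 mm. Layer 23 is larger (141.00 vs 98.87 mm).

layer 23 (z = 5.75 mm)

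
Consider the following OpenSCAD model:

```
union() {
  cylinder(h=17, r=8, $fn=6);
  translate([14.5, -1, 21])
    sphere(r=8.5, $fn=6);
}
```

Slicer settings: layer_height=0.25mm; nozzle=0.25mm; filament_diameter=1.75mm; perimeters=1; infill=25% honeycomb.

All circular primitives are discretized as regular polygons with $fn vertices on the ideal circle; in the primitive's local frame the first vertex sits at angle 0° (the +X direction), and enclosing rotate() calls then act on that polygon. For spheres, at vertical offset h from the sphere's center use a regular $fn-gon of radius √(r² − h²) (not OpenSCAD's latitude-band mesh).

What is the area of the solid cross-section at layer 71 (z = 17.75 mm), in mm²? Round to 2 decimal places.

At z = 17.75 mm: the cylinder does not reach this height (z outside [0, 17]); the r=8.5 sphere at (14.5, -1) slices to a regular 6-gon of circumradius 7.854 (√(r²−h²) with h=3.25 from center) (area = (6/2)·7.854²·sin(360°/6) = 160.27 mm²); Taking the union: only the r=8.5 sphere at (14.5, -1) is present, so the union is just that shape — area = 160.27 mm². Overall, the cross-section is a single solid region. Net area = 160.27 mm².

160.27 mm²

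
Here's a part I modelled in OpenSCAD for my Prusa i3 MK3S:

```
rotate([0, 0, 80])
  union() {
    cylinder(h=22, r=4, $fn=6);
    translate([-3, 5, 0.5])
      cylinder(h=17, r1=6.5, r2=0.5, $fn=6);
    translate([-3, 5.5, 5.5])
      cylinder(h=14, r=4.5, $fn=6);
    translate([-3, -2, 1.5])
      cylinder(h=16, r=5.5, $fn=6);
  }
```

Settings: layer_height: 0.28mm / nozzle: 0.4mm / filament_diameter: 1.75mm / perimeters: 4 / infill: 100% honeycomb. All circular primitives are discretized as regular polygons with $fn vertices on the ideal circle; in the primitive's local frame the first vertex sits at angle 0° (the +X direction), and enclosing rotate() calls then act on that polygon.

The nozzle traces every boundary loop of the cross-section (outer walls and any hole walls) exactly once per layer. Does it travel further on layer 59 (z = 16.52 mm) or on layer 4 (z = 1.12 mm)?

Layer 59 (z = 16.52): the r=4 cylinder contributes a regular 6-gon of circumradius 4 (perimeter = 2·6·4.000·sin(180°/6) = 24.00 mm); the cone at (-3, 5): at t=0.942 of its height the radius interpolates to r₁+(r₂−r₁)t = 0.846, giving a regular 6-gon of that circumradius (perimeter = 2·6·0.846·sin(180°/6) = 5.08 mm); the r=4.5 cylinder at (-3, 5.5) gives a regular 6-gon of circumradius 4.5 (constant along its height) (perimeter = 2·6·4.500·sin(180°/6) = 27.00 mm); the cylinder at (-3, -2): section is a regular 6-gon, circumradius r=5.5 (perimeter = 2·6·5.500·sin(180°/6) = 33.00 mm); Merging all regions: the regions partially overlap (shared area 37.12 mm²), so the edge portions inside another operand are dropped and the merged outline is re-measured after clipping — boundary = 49.34 mm; (rotated 80° about Z; rotation is an isometry so areas/perimeters/island counts are preserved). So its perimeter = 49.34 mm. Layer 4 (z = 1.12): the cylinder: section is a regular 6-gon, circumradius r=4 (perimeter = 2·6·4.000·sin(180°/6) = 24.00 mm); the cone at (-3, 5) (r1=6.5→r2=0.5) has section circumradius 6.281 here — a regular 6-gon (perimeter = 2·6·6.281·sin(180°/6) = 37.69 mm); the cylinder at (-3, 5.5) is absent (z outside [5.5, 19.5]); the cylinder at (-3, -2) is not intersected at this z (z outside [1.5, 17.5]); Taking the union: the regions partially overlap (shared area 16.98 mm²), so the edge portions inside another operand are dropped and the merged outline is re-measured after clipping — boundary = 44.78 mm; (whole slice rotated 80° about Z — lengths, areas and connectivity unchanged). So its perimeter = 44.78 mm. Layer 59 is larger (49.34 vs 44.78 mm).

layer 59 (z = 16.52 mm)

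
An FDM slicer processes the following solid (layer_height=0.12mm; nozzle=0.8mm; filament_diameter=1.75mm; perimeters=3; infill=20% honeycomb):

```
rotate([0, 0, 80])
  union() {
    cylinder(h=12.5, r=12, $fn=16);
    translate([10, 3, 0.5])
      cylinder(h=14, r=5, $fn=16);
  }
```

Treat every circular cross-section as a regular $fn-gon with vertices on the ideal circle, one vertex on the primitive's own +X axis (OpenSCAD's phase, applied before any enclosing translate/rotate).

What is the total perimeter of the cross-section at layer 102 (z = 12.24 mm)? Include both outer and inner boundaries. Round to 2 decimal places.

79.66 mm

At z = 12.24 mm: the r=12 cylinder gives a regular 16-gon of circumradius 12 (constant along its height) (perimeter = 2·16·12.000·sin(180°/16) = 74.91 mm); the cylinder at (10, 3): section is a regular 16-gon, circumradius r=5 (perimeter = 2·16·5.000·sin(180°/16) = 31.21 mm); Taking the union: the regions partially overlap (shared area 48.64 mm²), so the edge portions inside another operand are dropped and the merged outline is re-measured after clipping — boundary = 79.66 mm; (rotated 80° about Z; rotation is an isometry so areas/perimeters/island counts are preserved). Overall, the cross-section is a single solid region. Total boundary length (outer) = 79.66 mm.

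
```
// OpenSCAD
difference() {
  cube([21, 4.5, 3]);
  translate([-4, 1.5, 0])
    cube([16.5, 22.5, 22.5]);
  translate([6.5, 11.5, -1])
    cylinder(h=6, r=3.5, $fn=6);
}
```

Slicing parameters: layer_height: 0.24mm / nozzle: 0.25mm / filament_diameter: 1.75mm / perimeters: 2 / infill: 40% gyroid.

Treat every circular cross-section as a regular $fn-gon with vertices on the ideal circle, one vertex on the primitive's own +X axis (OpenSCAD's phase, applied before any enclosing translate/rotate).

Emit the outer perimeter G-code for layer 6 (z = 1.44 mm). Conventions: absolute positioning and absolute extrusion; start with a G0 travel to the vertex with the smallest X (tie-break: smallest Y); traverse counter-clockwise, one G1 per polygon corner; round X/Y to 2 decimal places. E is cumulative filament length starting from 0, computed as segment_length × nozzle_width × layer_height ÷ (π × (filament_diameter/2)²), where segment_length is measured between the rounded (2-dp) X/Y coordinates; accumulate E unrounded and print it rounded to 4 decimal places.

G0 X0.00 Y0.00 Z1.44
G1 X21.00 Y0.00 E0.5238
G1 X21.00 Y4.50 E0.6361
G1 X12.50 Y4.50 E0.8481
G1 X12.50 Y1.50 E0.9230
G1 X0.00 Y1.50 E1.2348
G1 X0.00 Y0.00 E1.2722

At z = 1.44 mm: the cube (footprint 21×4.5) is included at this height; the 16.5×22.5 cube at (-4, 1.5) contributes its full rectangle; the r=3.5 cylinder at (6.5, 11.5) contributes a regular 6-gon of circumradius 3.5; Taking the first minus the rest: starting from the 21×4.5 cube, the 16.5×22.5 cube at (-4, 1.5) partially overlaps it — only the 37.50 mm² overlap (of its 371.25 mm²) is removed, clipping the outline; the r=3.5 cylinder at (6.5, 11.5) misses the remaining region (no effect) — 1 connected region. The outline is a single polygon with 6 vertices. Extrusion per mm of travel: 0.25 × 0.24 / (π × 0.875²) = 0.024945. Accumulating E over each segment gives final E = 1.2722.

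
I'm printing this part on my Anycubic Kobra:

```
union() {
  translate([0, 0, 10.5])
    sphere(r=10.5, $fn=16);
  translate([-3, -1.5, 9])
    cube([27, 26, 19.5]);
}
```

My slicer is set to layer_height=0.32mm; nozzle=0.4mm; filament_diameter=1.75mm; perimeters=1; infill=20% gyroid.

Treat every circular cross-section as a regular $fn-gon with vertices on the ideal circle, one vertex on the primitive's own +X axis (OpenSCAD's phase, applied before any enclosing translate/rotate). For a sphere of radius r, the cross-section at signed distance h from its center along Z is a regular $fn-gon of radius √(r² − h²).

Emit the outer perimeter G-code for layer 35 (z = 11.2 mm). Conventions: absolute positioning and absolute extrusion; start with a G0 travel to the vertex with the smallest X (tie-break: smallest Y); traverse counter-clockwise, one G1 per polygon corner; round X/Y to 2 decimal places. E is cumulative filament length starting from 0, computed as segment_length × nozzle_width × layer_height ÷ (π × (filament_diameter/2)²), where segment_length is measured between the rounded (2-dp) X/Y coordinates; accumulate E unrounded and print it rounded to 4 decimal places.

At z = 11.2 mm: the sphere: section is a regular 16-gon, circumradius = √(r²−h²) = √(10.5²−0.7²) = 10.477; the 27×26 cube at (-3, -1.5) contributes its full rectangle; Merging all regions: the regions partially overlap (shared area 134.53 mm²), so overlapping operands fuse into one piece — 1 connected region. The outline is a single polygon with 16 vertices. Extrusion per mm of travel: 0.4 × 0.32 / (π × 0.875²) = 0.053216. Accumulating E over each segment gives final E = 6.7007.

G0 X-10.48 Y0.00 Z11.20
G1 X-9.68 Y-4.01 E0.2176
G1 X-7.41 Y-7.41 E0.4352
G1 X-4.01 Y-9.68 E0.6527
G1 X0.00 Y-10.48 E0.8703
G1 X4.01 Y-9.68 E1.0879
G1 X7.41 Y-7.41 E1.3055
G1 X9.68 Y-4.01 E1.5230
G1 X10.18 Y-1.50 E1.6592
G1 X24.00 Y-1.50 E2.3947
G1 X24.00 Y24.50 E3.7783
G1 X-3.00 Y24.50 E5.2151
G1 X-3.00 Y9.88 E5.9932
G1 X-4.01 Y9.68 E6.0479
G1 X-7.41 Y7.41 E6.2655
G1 X-9.68 Y4.01 E6.4831
G1 X-10.48 Y0.00 E6.7007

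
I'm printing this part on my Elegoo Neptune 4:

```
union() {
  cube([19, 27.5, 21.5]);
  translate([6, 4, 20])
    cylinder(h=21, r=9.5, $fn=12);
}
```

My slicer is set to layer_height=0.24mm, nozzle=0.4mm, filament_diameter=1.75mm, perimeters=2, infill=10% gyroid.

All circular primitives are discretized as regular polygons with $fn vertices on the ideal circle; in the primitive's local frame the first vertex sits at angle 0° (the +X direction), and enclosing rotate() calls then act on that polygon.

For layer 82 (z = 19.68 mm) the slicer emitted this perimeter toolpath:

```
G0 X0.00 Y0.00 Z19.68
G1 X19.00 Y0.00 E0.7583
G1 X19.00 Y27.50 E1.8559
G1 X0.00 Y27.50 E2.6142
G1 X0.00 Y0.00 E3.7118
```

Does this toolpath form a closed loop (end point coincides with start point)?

yes

Start point (G0): (0.00, 0.00). End point (last G1): the path returns to the start — closed.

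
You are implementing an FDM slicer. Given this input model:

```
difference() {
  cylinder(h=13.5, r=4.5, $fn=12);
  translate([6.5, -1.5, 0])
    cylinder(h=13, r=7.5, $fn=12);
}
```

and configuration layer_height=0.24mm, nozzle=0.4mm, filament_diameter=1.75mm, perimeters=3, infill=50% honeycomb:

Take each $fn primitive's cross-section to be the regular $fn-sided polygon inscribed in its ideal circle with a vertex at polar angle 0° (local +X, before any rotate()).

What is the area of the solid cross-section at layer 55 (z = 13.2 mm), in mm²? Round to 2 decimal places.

60.75 mm²

At z = 13.2 mm: the r=4.5 cylinder contributes a regular 12-gon of circumradius 4.5 (area = (12/2)·4.500²·sin(360°/12) = 60.75 mm²); the cylinder at (6.5, -1.5) does not reach this height (z outside [0, 13]); Taking the first minus the rest: none of the subtracted shapes is present at this height, so the r=4.5 cylinder is unchanged — area = 60.75 mm². Overall, the cross-section is a single solid region. Net area = 60.75 mm².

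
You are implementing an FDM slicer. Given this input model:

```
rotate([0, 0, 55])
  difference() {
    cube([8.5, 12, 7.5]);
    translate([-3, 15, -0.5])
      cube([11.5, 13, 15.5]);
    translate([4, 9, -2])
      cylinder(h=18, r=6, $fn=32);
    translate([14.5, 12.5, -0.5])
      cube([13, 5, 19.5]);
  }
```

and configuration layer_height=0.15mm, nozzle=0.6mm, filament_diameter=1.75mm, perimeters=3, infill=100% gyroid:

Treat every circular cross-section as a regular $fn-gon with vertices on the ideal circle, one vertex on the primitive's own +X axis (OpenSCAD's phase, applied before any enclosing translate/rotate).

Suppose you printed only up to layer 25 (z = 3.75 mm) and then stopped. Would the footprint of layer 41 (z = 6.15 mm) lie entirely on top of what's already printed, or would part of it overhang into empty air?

Compare the two slices. At z = 3.75: the cube (footprint 8.5×12) is included at this height (area 102.00 mm²); the cube at (-3, 15) is present — its section is the full 11.5×13 rectangle (area 149.50 mm²); the cylinder at (4, 9): section is a regular 32-gon, circumradius r=6 (area = (32/2)·6.000²·sin(360°/32) = 112.37 mm²); the 13×5 cube at (14.5, 12.5) contributes its full rectangle (area 65.00 mm²); Taking the first minus the rest: starting from the 8.5×12 cube (102.00 mm²), the 11.5×13 cube at (-3, 15) misses the remaining region (no effect); the r=6 cylinder at (4, 9) partially overlaps it — only the 71.59 mm² overlap (of its 112.37 mm²) is removed, clipping the outline; the 13×5 cube at (14.5, 12.5) misses the remaining region (no effect) — area = 30.41 mm²; (rotated 55° about Z; rotation is an isometry so areas/perimeters/island counts are preserved). At z = 6.15: the cube (footprint 8.5×12) is included at this height (area 102.00 mm²); the cube at (-3, 15) is present — its section is the full 11.5×13 rectangle (area 149.50 mm²); the r=6 cylinder at (4, 9) contributes a regular 32-gon of circumradius 6 (area = (32/2)·6.000²·sin(360°/32) = 112.37 mm²); the cube at (14.5, 12.5) is present — its section is the full 13×5 rectangle (area 65.00 mm²); Subtracting the remaining from the first: starting from the 8.5×12 cube (102.00 mm²), the 11.5×13 cube at (-3, 15) misses the remaining region (no effect); the r=6 cylinder at (4, 9) partially overlaps it — only the 71.59 mm² overlap (of its 112.37 mm²) is removed, clipping the outline; the 13×5 cube at (14.5, 12.5) misses the remaining region (no effect) — area = 30.41 mm²; (rotated 55° about Z; rotation is an isometry so areas/perimeters/island counts are preserved). Checking containment: the cross-section at z = 6.15 is a subset of the cross-section at z = 3.75.

entirely on top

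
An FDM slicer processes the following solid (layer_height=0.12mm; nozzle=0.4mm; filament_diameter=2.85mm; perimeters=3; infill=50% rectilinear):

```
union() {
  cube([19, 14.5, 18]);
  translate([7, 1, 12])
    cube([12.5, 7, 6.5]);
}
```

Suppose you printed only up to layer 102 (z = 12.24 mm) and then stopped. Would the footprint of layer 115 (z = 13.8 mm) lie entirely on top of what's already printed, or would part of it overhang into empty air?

Compare the two slices. At z = 12.24: the cube (footprint 19×14.5) is included at this height (area 275.50 mm²); the cube at (7, 1) (footprint 12.5×7) is included at this height (area 87.50 mm²); Merging all regions: the regions partially overlap — summed areas 363.00 mm² minus the doubly-counted overlap 84.00 mm² gives 279.00 mm² — area = 279.00 mm². At z = 13.8: the cube is present — its section is the full 19×14.5 rectangle (area 275.50 mm²); the 12.5×7 cube at (7, 1) contributes its full rectangle (area 87.50 mm²); Taking the union: the regions partially overlap — summed areas 363.00 mm² minus the doubly-counted overlap 84.00 mm² gives 279.00 mm² — area = 279.00 mm². Checking containment: the cross-section at z = 13.8 is a subset of the cross-section at z = 12.24.

entirely on top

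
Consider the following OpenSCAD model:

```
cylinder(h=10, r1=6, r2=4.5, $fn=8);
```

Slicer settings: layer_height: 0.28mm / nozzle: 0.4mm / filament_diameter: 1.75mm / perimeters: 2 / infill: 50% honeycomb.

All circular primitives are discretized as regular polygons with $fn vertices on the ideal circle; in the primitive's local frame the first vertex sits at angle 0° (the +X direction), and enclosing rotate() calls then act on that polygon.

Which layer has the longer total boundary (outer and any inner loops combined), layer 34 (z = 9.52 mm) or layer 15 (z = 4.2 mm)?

Layer 34 (z = 9.52): the cone: at t=0.952 of its height the radius interpolates to r₁+(r₂−r₁)t = 4.572, giving a regular 8-gon of that circumradius (perimeter = 2·8·4.572·sin(180°/8) = 27.99 mm). So its perimeter = 27.99 mm. Layer 15 (z = 4.2): the cone (r1=6→r2=4.5) has section circumradius 5.370 here — a regular 8-gon (perimeter = 2·8·5.370·sin(180°/8) = 32.88 mm). So its perimeter = 32.88 mm. Layer 15 is larger (32.88 vs 27.99 mm).

layer 15 (z = 4.2 mm)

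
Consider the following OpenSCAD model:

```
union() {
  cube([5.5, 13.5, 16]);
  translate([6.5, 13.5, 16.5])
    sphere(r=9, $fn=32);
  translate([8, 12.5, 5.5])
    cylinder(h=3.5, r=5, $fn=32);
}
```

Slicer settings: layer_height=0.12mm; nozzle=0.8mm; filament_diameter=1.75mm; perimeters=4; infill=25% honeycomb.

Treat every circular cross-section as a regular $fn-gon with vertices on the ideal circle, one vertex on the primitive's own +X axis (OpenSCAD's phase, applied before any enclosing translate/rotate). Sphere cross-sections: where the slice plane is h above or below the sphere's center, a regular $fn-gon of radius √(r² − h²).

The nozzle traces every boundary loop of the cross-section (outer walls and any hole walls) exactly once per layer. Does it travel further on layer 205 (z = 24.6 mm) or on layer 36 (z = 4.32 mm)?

Layer 205 (z = 24.6): the cube does not reach this height (z outside [0, 16]); the r=9 sphere at (6.5, 13.5) contributes a regular 32-gon of circumradius √(9²−8.1²) = 3.923 (perimeter = 2·32·3.923·sin(180°/32) = 24.61 mm); the cylinder at (8, 12.5) is absent (z outside [5.5, 9]); Merging all regions: only the r=9 sphere at (6.5, 13.5) is present, so the union is just that shape — boundary = 24.61 mm. So its perimeter = 24.61 mm. Layer 36 (z = 4.32): the 5.5×13.5 cube contributes its full rectangle (perimeter 38.00 mm); the sphere at (6.5, 13.5) is absent (|z−center|=12.180 > r=9); the cylinder at (8, 12.5) does not reach this height (z outside [5.5, 9]); Merging all regions: only the 5.5×13.5 cube is present, so the union is just that shape — boundary = 38.00 mm. So its perimeter = 38.00 mm. Layer 36 is larger (38.00 vs 24.61 mm).

layer 36 (z = 4.32 mm)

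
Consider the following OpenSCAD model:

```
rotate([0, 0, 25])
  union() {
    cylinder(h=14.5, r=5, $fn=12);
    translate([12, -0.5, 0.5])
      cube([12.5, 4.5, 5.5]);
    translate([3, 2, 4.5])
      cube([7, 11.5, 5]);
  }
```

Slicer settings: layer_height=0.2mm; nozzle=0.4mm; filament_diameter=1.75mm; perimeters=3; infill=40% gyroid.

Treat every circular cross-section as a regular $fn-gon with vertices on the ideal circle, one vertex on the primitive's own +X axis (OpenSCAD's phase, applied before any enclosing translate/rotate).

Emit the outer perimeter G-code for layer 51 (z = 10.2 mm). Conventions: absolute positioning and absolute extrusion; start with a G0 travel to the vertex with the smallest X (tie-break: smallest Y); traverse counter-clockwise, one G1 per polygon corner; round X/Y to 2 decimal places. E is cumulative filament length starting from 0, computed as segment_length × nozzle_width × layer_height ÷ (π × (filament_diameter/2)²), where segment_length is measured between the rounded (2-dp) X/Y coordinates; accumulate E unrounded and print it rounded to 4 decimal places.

At z = 10.2 mm: the r=5 cylinder contributes a regular 12-gon of circumradius 5; the cube at (12, -0.5) does not reach this height (z outside [0.5, 6]); the cube at (3, 2) does not reach this height (z outside [4.5, 9.5]); Combining (union): only the r=5 cylinder is present, so the union is just that shape — 1 connected region; (rotated 25° about Z; rotation is an isometry so areas/perimeters/island counts are preserved). The outline is a single polygon with 12 vertices. Extrusion per mm of travel: 0.4 × 0.2 / (π × 0.875²) = 0.033260. Accumulating E over each segment gives final E = 1.0331.

G0 X-4.98 Y0.44 Z10.20
G1 X-4.53 Y-2.11 E0.0861
G1 X-2.87 Y-4.10 E0.1723
G1 X-0.44 Y-4.98 E0.2583
G1 X2.11 Y-4.53 E0.3444
G1 X4.10 Y-2.87 E0.4306
G1 X4.98 Y-0.44 E0.5166
G1 X4.53 Y2.11 E0.6027
G1 X2.87 Y4.10 E0.6889
G1 X0.44 Y4.98 E0.7748
G1 X-2.11 Y4.53 E0.8609
G1 X-4.10 Y2.87 E0.9471
G1 X-4.98 Y0.44 E1.0331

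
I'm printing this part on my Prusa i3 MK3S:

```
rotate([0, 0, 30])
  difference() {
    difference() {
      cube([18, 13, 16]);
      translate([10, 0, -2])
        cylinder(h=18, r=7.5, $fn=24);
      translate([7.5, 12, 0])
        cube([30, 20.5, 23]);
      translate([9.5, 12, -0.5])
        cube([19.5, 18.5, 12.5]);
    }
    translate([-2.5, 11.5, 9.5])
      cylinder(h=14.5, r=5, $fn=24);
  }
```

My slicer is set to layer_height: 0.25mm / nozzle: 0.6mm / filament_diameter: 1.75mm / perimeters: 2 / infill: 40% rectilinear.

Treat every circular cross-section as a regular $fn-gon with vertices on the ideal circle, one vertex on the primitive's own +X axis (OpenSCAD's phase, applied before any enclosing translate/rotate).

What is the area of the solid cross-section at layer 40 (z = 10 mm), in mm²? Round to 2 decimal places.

At z = 10 mm: the cube (footprint 18×13) is included at this height (area 234.00 mm²); the r=7.5 cylinder at (10, 0) contributes a regular 24-gon of circumradius 7.5 (area = (24/2)·7.500²·sin(360°/24) = 174.70 mm²); the cube at (7.5, 12) is present — its section is the full 30×20.5 rectangle (area 615.00 mm²); the cube at (9.5, 12) (footprint 19.5×18.5) is included at this height (area 360.75 mm²); Subtracting the remaining from the first: starting from the 18×13 cube (234.00 mm²), the r=7.5 cylinder at (10, 0) partially overlaps it — only the 87.35 mm² overlap (of its 174.70 mm²) is removed, clipping the outline; the 30×20.5 cube at (7.5, 12) partially overlaps it — only the 10.50 mm² overlap (of its 615.00 mm²) is removed, clipping the outline; the 19.5×18.5 cube at (9.5, 12) misses the remaining region (no effect) — area = 136.15 mm²; the cylinder at (-2.5, 11.5): section is a regular 24-gon, circumradius r=5 (area = (24/2)·5.000²·sin(360°/24) = 77.65 mm²); Subtracting the remaining from the first: starting from the result so far (136.15 mm²), the r=5 cylinder at (-2.5, 11.5) partially overlaps it — only the 11.12 mm² overlap (of its 77.65 mm²) is removed, clipping the outline — area = 125.02 mm²; (rotated 30° about Z; rotation is an isometry so areas/perimeters/island counts are preserved). Overall, the cross-section is a single solid region. Net area = 125.02 mm².

125.02 mm²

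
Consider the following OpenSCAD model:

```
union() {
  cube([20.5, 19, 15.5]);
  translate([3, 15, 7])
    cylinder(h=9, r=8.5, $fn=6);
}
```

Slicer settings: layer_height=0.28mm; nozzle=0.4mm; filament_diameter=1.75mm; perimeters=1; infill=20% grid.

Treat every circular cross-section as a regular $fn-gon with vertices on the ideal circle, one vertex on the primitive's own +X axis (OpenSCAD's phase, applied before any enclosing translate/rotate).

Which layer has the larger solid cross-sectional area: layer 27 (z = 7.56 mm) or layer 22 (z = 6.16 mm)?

Layer 27 (z = 7.56): the 20.5×19 cube contributes its full rectangle (area 389.50 mm²); the cylinder at (3, 15): section is a regular 6-gon, circumradius r=8.5 (area = (6/2)·8.500²·sin(360°/6) = 187.71 mm²); Merging all regions: the regions partially overlap — summed areas 577.21 mm² minus the doubly-counted overlap 110.39 mm² gives 466.82 mm² — area = 466.82 mm². So its area = 466.82 mm². Layer 22 (z = 6.16): the 20.5×19 cube contributes its full rectangle (area 389.50 mm²); the cylinder at (3, 15) does not reach this height (z outside [7, 16]); Combining (union): only the 20.5×19 cube is present, so the union is just that shape — area = 389.50 mm². So its area = 389.50 mm². Layer 27 is larger (466.82 vs 389.50 mm²).

layer 27 (z = 7.56 mm)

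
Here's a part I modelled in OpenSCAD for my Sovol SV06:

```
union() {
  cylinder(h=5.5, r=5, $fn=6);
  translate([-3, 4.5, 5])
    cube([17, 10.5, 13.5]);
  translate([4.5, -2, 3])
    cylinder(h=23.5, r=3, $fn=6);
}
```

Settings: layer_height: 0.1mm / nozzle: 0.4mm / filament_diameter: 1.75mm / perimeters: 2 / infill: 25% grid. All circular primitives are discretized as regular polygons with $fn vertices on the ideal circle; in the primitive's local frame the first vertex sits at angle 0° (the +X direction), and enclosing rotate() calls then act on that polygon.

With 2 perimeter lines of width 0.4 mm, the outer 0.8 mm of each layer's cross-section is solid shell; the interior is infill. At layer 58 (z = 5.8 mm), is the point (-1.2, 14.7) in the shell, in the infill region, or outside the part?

At z = 5.8 mm: the cylinder does not reach this height (z outside [0, 5.5]); the cube at (-3, 4.5) is present — its section is the full 17×10.5 rectangle; the r=3 cylinder at (4.5, -2) contributes a regular 6-gon of circumradius 3; Taking the union: the 2 present regions are separate (no shared area or edge), so areas and boundary lengths simply add and each stays a separate island — 2 connected regions. Overall, the cross-section has 2 separate islands. The nearest boundary edge runs (-3.00, 15.00)→(14.00, 15.00); distance from the point to it = 0.30 mm. (Shell/infill is judged within the island containing the point — the largest one.) The point is inside the cross-section, 0.30 mm from the nearest boundary — within the 0.8 mm shell band (2 × 0.4).

shell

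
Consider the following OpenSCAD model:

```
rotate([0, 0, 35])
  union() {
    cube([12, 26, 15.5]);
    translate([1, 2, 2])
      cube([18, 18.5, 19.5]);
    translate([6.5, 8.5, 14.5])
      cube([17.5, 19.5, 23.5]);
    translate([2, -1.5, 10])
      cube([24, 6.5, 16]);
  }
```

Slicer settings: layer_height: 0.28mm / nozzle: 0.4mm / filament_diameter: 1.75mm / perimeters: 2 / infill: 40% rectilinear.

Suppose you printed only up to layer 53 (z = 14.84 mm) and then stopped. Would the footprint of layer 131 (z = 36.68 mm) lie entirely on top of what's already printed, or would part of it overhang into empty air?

Compare the two slices. At z = 14.84: the cube (footprint 12×26) is included at this height (area 312.00 mm²); the 18×18.5 cube at (1, 2) contributes its full rectangle (area 333.00 mm²); the cube at (6.5, 8.5) is present — its section is the full 17.5×19.5 rectangle (area 341.25 mm²); the 24×6.5 cube at (2, -1.5) contributes its full rectangle (area 156.00 mm²); Combining (union): the regions partially overlap — summed areas 1142.25 mm² minus the doubly-counted overlap 454.75 mm² gives 687.50 mm² — area = 687.50 mm²; (rotated 35° about Z; rotation is an isometry so areas/perimeters/island counts are preserved). At z = 36.68: the cube does not reach this height (z outside [0, 15.5]); the cube at (1, 2) is not intersected at this z (z outside [2, 21.5]); the cube at (6.5, 8.5) is present — its section is the full 17.5×19.5 rectangle (area 341.25 mm²); the cube at (2, -1.5) does not reach this height (z outside [10, 26]); Merging all regions: only the 17.5×19.5 cube at (6.5, 8.5) is present, so the union is just that shape — area = 341.25 mm²; (rotated 35° about Z; rotation is an isometry so areas/perimeters/island counts are preserved). Checking containment: the cross-section at z = 36.68 is a subset of the cross-section at z = 14.84.

entirely on top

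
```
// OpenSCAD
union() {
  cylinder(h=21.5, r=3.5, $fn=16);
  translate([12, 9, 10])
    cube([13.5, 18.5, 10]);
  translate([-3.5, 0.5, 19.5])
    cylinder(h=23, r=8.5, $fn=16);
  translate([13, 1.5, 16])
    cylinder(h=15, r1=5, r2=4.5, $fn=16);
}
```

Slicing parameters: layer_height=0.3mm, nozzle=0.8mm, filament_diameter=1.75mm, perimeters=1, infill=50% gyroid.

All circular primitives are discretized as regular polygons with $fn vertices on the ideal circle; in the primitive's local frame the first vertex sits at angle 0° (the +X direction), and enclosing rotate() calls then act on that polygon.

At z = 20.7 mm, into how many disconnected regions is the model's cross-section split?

At z = 20.7 mm: the r=3.5 cylinder contributes a regular 16-gon of circumradius 3.5; the cube at (12, 9) does not reach this height (z outside [10, 20]); the cylinder at (-3.5, 0.5): section is a regular 16-gon, circumradius r=8.5; the cone at (13, 1.5) contributes a regular 16-gon of circumradius 4.843 (interpolated between r1=5 and r2=4.5 at t=0.313); Combining (union): the regions partially overlap (shared area 37.50 mm²), so overlapping operands fuse into one piece — 2 connected regions. The result has 2 disconnected regions.

2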